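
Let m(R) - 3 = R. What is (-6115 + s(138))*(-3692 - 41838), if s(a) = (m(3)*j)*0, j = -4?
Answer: 278415950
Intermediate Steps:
m(R) = 3 + R
s(a) = 0 (s(a) = ((3 + 3)*(-4))*0 = (6*(-4))*0 = -24*0 = 0)
(-6115 + s(138))*(-3692 - 41838) = (-6115 + 0)*(-3692 - 41838) = -6115*(-45530) = 278415950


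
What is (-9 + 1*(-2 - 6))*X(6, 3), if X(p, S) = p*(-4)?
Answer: 408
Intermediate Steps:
X(p, S) = -4*p
(-9 + 1*(-2 - 6))*X(6, 3) = (-9 + 1*(-2 - 6))*(-4*6) = (-9 + 1*(-8))*(-24) = (-9 - 8)*(-24) = -17*(-24) = 408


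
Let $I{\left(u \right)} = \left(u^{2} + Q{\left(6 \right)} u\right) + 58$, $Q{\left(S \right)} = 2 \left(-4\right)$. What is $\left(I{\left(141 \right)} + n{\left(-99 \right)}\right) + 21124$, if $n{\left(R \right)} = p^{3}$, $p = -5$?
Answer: $39810$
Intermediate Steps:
$n{\left(R \right)} = -125$ ($n{\left(R \right)} = \left(-5\right)^{3} = -125$)
$Q{\left(S \right)} = -8$
$I{\left(u \right)} = 58 + u^{2} - 8 u$ ($I{\left(u \right)} = \left(u^{2} - 8 u\right) + 58 = 58 + u^{2} - 8 u$)
$\left(I{\left(141 \right)} + n{\left(-99 \right)}\right) + 21124 = \left(\left(58 + 141^{2} - 1128\right) - 125\right) + 21124 = \left(\left(58 + 19881 - 1128\right) - 125\right) + 21124 = \left(18811 - 125\right) + 21124 = 18686 + 21124 = 39810$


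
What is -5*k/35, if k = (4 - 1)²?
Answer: -9/7 ≈ -1.2857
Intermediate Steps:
k = 9 (k = 3² = 9)
-5*k/35 = -5*9/35 = -45*1/35 = -9/7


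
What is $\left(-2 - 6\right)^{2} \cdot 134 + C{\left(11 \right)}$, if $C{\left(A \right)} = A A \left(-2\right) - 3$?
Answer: $8331$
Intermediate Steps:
$C{\left(A \right)} = -3 - 2 A^{2}$ ($C{\left(A \right)} = A \left(- 2 A\right) - 3 = - 2 A^{2} - 3 = -3 - 2 A^{2}$)
$\left(-2 - 6\right)^{2} \cdot 134 + C{\left(11 \right)} = \left(-2 - 6\right)^{2} \cdot 134 - \left(3 + 2 \cdot 11^{2}\right) = \left(-8\right)^{2} \cdot 134 - 245 = 64 \cdot 134 - 245 = 8576 - 245 = 8331$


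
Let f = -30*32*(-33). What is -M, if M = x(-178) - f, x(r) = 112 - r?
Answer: 31390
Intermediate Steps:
f = 31680 (f = -960*(-33) = 31680)
M = -31390 (M = (112 - 1*(-178)) - 1*31680 = (112 + 178) - 31680 = 290 - 31680 = -31390)
-M = -1*(-31390) = 31390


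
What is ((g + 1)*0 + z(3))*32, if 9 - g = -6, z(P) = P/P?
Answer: 32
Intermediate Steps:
z(P) = 1
g = 15 (g = 9 - 1*(-6) = 9 + 6 = 15)
((g + 1)*0 + z(3))*32 = ((15 + 1)*0 + 1)*32 = (16*0 + 1)*32 = (0 + 1)*32 = 1*32 = 32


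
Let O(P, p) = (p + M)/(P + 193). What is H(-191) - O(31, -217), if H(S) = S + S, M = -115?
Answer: -21309/56 ≈ -380.52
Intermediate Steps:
O(P, p) = (-115 + p)/(193 + P) (O(P, p) = (p - 115)/(P + 193) = (-115 + p)/(193 + P))
H(S) = 2*S
H(-191) - O(31, -217) = 2*(-191) - (-115 - 217)/(193 + 31) = -382 - (-332)/224 = -382 - 1*(-83/56) = -382 + 83/56 = -21309/56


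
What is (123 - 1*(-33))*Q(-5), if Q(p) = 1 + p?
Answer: -624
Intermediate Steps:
(123 - 1*(-33))*Q(-5) = (123 - 1*(-33))*(1 - 5) = (123 + 33)*(-4) = 156*(-4) = -624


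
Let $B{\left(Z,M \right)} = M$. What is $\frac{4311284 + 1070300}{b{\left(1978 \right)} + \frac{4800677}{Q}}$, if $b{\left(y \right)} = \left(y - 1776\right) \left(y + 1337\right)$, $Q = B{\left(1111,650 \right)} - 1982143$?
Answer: $\frac{10663571024912}{1326862356913} \approx 8.0367$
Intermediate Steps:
$Q = -1981493$ ($Q = 650 - 1982143 = -1981493$)
$b{\left(y \right)} = \left(-1776 + y\right) \left(1337 + y\right)$
$\frac{4311284 + 1070300}{b{\left(1978 \right)} + \frac{4800677}{Q}} = \frac{4311284 + 1070300}{\left(-2374512 + 1978^{2} - 868342\right) + \frac{4800677}{-1981493}} = \frac{5381584}{\left(-2374512 + 3912484 - 868342\right) + 4800677 \left(- \frac{1}{1981493}\right)} = \frac{5381584}{669630 - \frac{4800677}{1981493}} = \frac{5381584}{\frac{1326862356913}{1981493}} = 5381584 \cdot \frac{1981493}{1326862356913} = \frac{10663571024912}{1326862356913}$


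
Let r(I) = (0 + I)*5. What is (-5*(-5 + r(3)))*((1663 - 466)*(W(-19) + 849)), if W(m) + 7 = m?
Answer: -49256550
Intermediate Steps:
W(m) = -7 + m
r(I) = 5*I (r(I) = I*5 = 5*I)
(-5*(-5 + r(3)))*((1663 - 466)*(W(-19) + 849)) = (-5*(-5 + 5*3))*((1663 - 466)*((-7 - 19) + 849)) = (-5*(-5 + 15))*(1197*(-26 + 849)) = (-5*10)*(1197*823) = -50*985131 = -49256550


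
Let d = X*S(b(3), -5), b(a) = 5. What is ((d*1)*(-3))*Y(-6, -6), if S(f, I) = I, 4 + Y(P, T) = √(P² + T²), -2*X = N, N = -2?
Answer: -60 + 90*√2 ≈ 67.279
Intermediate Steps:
X = 1 (X = -½*(-2) = 1)
Y(P, T) = -4 + √(P² + T²)
d = -5 (d = 1*(-5) = -5)
((d*1)*(-3))*Y(-6, -6) = (-5*1*(-3))*(-4 + √((-6)² + (-6)²)) = (-5*(-3))*(-4 + √(36 + 36)) = 15*(-4 + √72) = 15*(-4 + 6*√2) = -60 + 90*√2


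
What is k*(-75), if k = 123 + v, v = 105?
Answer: -17100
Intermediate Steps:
k = 228 (k = 123 + 105 = 228)
k*(-75) = 228*(-75) = -17100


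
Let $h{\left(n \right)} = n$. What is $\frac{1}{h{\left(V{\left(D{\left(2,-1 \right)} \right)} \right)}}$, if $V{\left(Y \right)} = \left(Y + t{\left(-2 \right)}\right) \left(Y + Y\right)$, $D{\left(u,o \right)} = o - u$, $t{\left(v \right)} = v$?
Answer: $\frac{1}{30} \approx 0.033333$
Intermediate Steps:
$V{\left(Y \right)} = 2 Y \left(-2 + Y\right)$ ($V{\left(Y \right)} = \left(Y - 2\right) \left(Y + Y\right) = \left(-2 + Y\right) 2 Y = 2 Y \left(-2 + Y\right)$)
$\frac{1}{h{\left(V{\left(D{\left(2,-1 \right)} \right)} \right)}} = \frac{1}{2 \left(-1 - 2\right) \left(-2 - 3\right)} = \frac{1}{2 \left(-3\right) \left(-2 - 3\right)} = \frac{1}{2 \left(-3\right) \left(-5\right)} = \frac{1}{30}$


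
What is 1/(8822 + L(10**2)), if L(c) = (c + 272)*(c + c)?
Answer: 1/83222 ≈ 1.2016e-5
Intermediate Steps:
L(c) = 2*c*(272 + c) (L(c) = (272 + c)*(2*c) = 2*c*(272 + c))
1/(8822 + L(10**2)) = 1/(8822 + 2*10**2*(272 + 10**2)) = 1/(8822 + 2*100*(272 + 100)) = 1/(8822 + 2*100*372) = 1/(8822 + 74400) = 1/83222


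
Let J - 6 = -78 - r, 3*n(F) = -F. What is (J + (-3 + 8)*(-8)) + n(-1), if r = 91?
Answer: -608/3 ≈ -202.67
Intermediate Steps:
n(F) = -F/3 (n(F) = (-F)/3 = -F/3)
J = -163 (J = 6 + (-78 - 1*91) = 6 + (-78 - 91) = 6 - 169 = -163)
(J + (-3 + 8)*(-8)) + n(-1) = (-163 + (-3 + 8)*(-8)) - ⅓*(-1) = (-163 + 5*(-8)) + ⅓ = (-163 - 40) + ⅓ = -203 + ⅓ = -608/3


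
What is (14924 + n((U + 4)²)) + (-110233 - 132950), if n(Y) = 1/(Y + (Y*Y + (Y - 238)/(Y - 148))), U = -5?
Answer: -40401794/177 ≈ -2.2826e+5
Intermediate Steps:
n(Y) = 1/(Y + Y² + (-238 + Y)/(-148 + Y)) (n(Y) = 1/(Y + (Y² + (-238 + Y)/(-148 + Y))) = 1/(Y + Y² + (-238 + Y)/(-148 + Y)))
(14924 + n((U + 4)²)) + (-110233 - 132950) = (14924 + (148 - (-5 + 4)²)/(238 - ((-5 + 4)²)³ + 147*(-5 + 4)² + 147*((-5 + 4)²)²)) + (-110233 - 132950) = (14924 + (148 - 1*(-1)²)/(238 - ((-1)²)³ + 147*(-1)² + 147*((-1)²)²)) - 243183 = (14924 + (148 - 1*1)/(238 - 1*1³ + 147*1 + 147*1²)) - 243183 = (14924 + (148 - 1)/(238 - 1*1 + 147 + 147*1)) - 243183 = (14924 + 147/(238 - 1 + 147 + 147)) - 243183 = (14924 + 147/531) - 243183 = (14924 + (1/531)*147) - 243183 = (14924 + 49/177) - 243183 = 2641597/177 - 243183 = -40401794/177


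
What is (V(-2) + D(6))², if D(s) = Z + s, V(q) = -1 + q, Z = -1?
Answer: 4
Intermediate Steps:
D(s) = -1 + s
(V(-2) + D(6))² = ((-1 - 2) + (-1 + 6))² = (-3 + 5)² = 2² = 4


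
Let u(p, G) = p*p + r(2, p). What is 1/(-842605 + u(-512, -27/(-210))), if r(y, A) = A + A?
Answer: -1/581485 ≈ -1.7197e-6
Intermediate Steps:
r(y, A) = 2*A
u(p, G) = p**2 + 2*p (u(p, G) = p*p + 2*p = p**2 + 2*p)
1/(-842605 + u(-512, -27/(-210))) = 1/(-842605 - 512*(2 - 512)) = 1/(-842605 - 512*(-510)) = 1/(-842605 + 261120) = 1/(-581485) = -1/581485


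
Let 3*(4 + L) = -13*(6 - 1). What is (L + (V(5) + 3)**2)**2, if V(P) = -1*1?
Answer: 4225/9 ≈ 469.44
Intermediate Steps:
V(P) = -1
L = -77/3 (L = -4 + (-13*(6 - 1))/3 = -4 + (-13*5)/3 = -4 + (1/3)*(-65) = -4 - 65/3 = -77/3 ≈ -25.667)
(L + (V(5) + 3)**2)**2 = (-77/3 + (-1 + 3)**2)**2 = (-77/3 + 2**2)**2 = (-77/3 + 4)**2 = (-65/3)**2 = 4225/9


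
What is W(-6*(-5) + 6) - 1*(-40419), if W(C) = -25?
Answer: 40394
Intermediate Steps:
W(-6*(-5) + 6) - 1*(-40419) = -25 - 1*(-40419) = -25 + 40419 = 40394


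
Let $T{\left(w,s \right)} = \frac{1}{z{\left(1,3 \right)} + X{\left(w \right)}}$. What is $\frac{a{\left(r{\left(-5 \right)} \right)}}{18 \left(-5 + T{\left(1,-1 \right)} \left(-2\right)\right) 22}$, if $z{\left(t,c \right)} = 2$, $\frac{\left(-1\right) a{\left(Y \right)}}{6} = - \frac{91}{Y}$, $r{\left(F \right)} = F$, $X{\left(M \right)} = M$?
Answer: $\frac{91}{1870} \approx 0.048663$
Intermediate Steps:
$a{\left(Y \right)} = \frac{546}{Y}$ ($a{\left(Y \right)} = - 6 \left(- \frac{91}{Y}\right) = \frac{546}{Y}$)
$T{\left(w,s \right)} = \frac{1}{2 + w}$
$\frac{a{\left(r{\left(-5 \right)} \right)}}{18 \left(-5 + T{\left(1,-1 \right)} \left(-2\right)\right) 22} = \frac{546 \frac{1}{-5}}{18 \left(-5 + \frac{1}{2 + 1} \left(-2\right)\right) 22} = \frac{546 \left(- \frac{1}{5}\right)}{18 \left(-5 + \frac{1}{3} \left(-2\right)\right) 22} = - \frac{546}{5 \cdot 18 \left(-5 + \frac{1}{3} \left(-2\right)\right) 22} = - \frac{546}{5 \cdot 18 \left(-5 - \frac{2}{3}\right) 22} = - \frac{546}{5 \cdot 18 \left(- \frac{17}{3}\right) 22} = - \frac{546}{5 \left(\left(-102\right) 22\right)} = - \frac{546}{5 \left(-2244\right)} = \left(- \frac{546}{5}\right) \left(- \frac{1}{2244}\right) = \frac{91}{1870}$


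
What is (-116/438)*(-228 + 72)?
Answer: 3016/73 ≈ 41.315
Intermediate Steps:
(-116/438)*(-228 + 72) = -116*1/438*(-156) = -58/219*(-156) = 3016/73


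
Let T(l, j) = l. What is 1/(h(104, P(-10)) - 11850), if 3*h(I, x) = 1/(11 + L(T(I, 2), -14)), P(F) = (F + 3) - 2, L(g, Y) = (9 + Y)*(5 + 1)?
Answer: -57/675451 ≈ -8.4388e-5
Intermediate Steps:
L(g, Y) = 54 + 6*Y (L(g, Y) = (9 + Y)*6 = 54 + 6*Y)
P(F) = 1 + F (P(F) = (3 + F) - 2 = 1 + F)
h(I, x) = -1/57 (h(I, x) = 1/(3*(11 + (54 + 6*(-14)))) = 1/(3*(11 + (54 - 84))) = 1/(3*(11 - 30)) = (⅓)/(-19) = (⅓)*(-1/19) = -1/57)
1/(h(104, P(-10)) - 11850) = 1/(-1/57 - 11850) = 1/(-675451/57) = -57/675451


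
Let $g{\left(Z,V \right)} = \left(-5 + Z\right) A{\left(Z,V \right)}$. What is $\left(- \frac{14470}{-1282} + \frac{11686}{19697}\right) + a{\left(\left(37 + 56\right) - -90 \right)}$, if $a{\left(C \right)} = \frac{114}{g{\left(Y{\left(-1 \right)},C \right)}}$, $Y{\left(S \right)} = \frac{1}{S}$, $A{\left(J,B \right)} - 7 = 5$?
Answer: $\frac{1560092489}{151509324} \approx 10.297$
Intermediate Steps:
$A{\left(J,B \right)} = 12$ ($A{\left(J,B \right)} = 7 + 5 = 12$)
$g{\left(Z,V \right)} = -60 + 12 Z$ ($g{\left(Z,V \right)} = \left(-5 + Z\right) 12 = -60 + 12 Z$)
$a{\left(C \right)} = - \frac{19}{12}$ ($a{\left(C \right)} = \frac{114}{-60 + \frac{12}{-1}} = \frac{114}{-60 + 12 \left(-1\right)} = \frac{114}{-60 - 12} = \frac{114}{-72} = 114 \left(- \frac{1}{72}\right) = - \frac{19}{12}$)
$\left(- \frac{14470}{-1282} + \frac{11686}{19697}\right) + a{\left(\left(37 + 56\right) - -90 \right)} = \left(- \frac{14470}{-1282} + \frac{11686}{19697}\right) - \frac{19}{12} = \left(\left(-14470\right) \left(- \frac{1}{1282}\right) + 11686 \cdot \frac{1}{19697}\right) - \frac{19}{12} = \left(\frac{7235}{641} + \frac{11686}{19697}\right) - \frac{19}{12} = \frac{149998521}{12625777} - \frac{19}{12} = \frac{1560092489}{151509324}$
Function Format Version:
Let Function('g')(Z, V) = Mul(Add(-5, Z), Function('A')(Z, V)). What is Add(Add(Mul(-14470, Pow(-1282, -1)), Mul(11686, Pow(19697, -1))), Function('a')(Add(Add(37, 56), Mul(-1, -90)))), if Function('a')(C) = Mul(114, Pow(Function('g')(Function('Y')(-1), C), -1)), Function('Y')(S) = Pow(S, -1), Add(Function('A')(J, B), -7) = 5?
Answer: Rational(1560092489, 151509324) ≈ 10.297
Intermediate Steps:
Function('A')(J, B) = 12 (Function('A')(J, B) = Add(7, 5) = 12)
Function('g')(Z, V) = Add(-60, Mul(12, Z)) (Function('g')(Z, V) = Mul(Add(-5, Z), 12) = Add(-60, Mul(12, Z)))
Function('a')(C) = Rational(-19, 12) (Function('a')(C) = Mul(114, Pow(Add(-60, Mul(12, Pow(-1, -1))), -1)) = Mul(114, Pow(Add(-60, Mul(12, -1)), -1)) = Mul(114, Pow(Add(-60, -12), -1)) = Mul(114, Pow(-72, -1)) = Mul(114, Rational(-1, 72)) = Rational(-19, 12))
Add(Add(Mul(-14470, Pow(-1282, -1)), Mul(11686, Pow(19697, -1))), Function('a')(Add(Add(37, 56), Mul(-1, -90)))) = Add(Add(Mul(-14470, Pow(-1282, -1)), Mul(11686, Pow(19697, -1))), Rational(-19, 12)) = Add(Add(Mul(-14470, Rational(-1, 1282)), Mul(11686, Rational(1, 19697))), Rational(-19, 12)) = Add(Add(Rational(7235, 641), Rational(11686, 19697)), Rational(-19, 12)) = Add(Rational(149998521, 12625777), Rational(-19, 12)) = Rational(1560092489, 151509324)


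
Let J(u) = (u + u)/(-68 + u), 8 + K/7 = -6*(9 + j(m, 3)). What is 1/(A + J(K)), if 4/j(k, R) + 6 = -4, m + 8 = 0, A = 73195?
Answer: 1213/88787621 ≈ 1.3662e-5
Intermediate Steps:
m = -8 (m = -8 + 0 = -8)
j(k, R) = -2/5 (j(k, R) = 4/(-6 - 4) = 4/(-10) = 4*(-1/10) = -2/5)
K = -2086/5 (K = -56 + 7*(-6*(9 - 2/5)) = -56 + 7*(-6*43/5) = -56 + 7*(-258/5) = -56 - 1806/5 = -2086/5 ≈ -417.20)
J(u) = 2*u/(-68 + u) (J(u) = (2*u)/(-68 + u) = 2*u/(-68 + u))
1/(A + J(K)) = 1/(73195 + 2*(-2086/5)/(-68 - 2086/5)) = 1/(73195 + 2*(-2086/5)/(-2426/5)) = 1/(73195 + 2*(-2086/5)*(-5/2426)) = 1/(73195 + 2086/1213) = 1/(88787621/1213) = 1213/88787621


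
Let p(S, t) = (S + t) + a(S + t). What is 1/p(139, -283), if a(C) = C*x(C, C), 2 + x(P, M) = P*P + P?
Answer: -1/2965104 ≈ -3.3726e-7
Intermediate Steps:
x(P, M) = -2 + P + P² (x(P, M) = -2 + (P*P + P) = -2 + (P² + P) = -2 + (P + P²) = -2 + P + P²)
a(C) = C*(-2 + C + C²)
p(S, t) = S + t + (S + t)*(-2 + S + t + (S + t)²) (p(S, t) = (S + t) + (S + t)*(-2 + (S + t) + (S + t)²) = (S + t) + (S + t)*(-2 + S + t + (S + t)²) = S + t + (S + t)*(-2 + S + t + (S + t)²))
1/p(139, -283) = 1/(139 - 283 + (139 - 283)*(-2 + 139 - 283 + (139 - 283)²)) = 1/(139 - 283 - 144*(-2 + 139 - 283 + (-144)²)) = 1/(139 - 283 - 144*(-2 + 139 - 283 + 20736)) = 1/(139 - 283 - 144*20590) = 1/(139 - 283 - 2964960) = 1/(-2965104) = -1/2965104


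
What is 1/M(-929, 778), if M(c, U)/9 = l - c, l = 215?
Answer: 1/10296 ≈ 9.7125e-5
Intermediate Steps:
M(c, U) = 1935 - 9*c (M(c, U) = 9*(215 - c) = 1935 - 9*c)
1/M(-929, 778) = 1/(1935 - 9*(-929)) = 1/(1935 + 8361) = 1/10296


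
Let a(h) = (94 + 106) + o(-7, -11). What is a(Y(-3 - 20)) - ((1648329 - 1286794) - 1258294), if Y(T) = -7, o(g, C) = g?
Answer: 896952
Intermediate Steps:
a(h) = 193 (a(h) = (94 + 106) - 7 = 200 - 7 = 193)
a(Y(-3 - 20)) - ((1648329 - 1286794) - 1258294) = 193 - ((1648329 - 1286794) - 1258294) = 193 - (361535 - 1258294) = 193 - 1*(-896759) = 193 + 896759 = 896952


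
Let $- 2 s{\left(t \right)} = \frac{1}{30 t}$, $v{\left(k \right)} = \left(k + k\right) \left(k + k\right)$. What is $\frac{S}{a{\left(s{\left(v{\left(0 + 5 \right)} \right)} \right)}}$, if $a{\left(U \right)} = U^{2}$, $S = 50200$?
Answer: $1807200000000$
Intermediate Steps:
$v{\left(k \right)} = 4 k^{2}$ ($v{\left(k \right)} = 2 k 2 k = 4 k^{2}$)
$s{\left(t \right)} = - \frac{1}{60 t}$ ($s{\left(t \right)} = - \frac{1}{2 \cdot 30 t} = - \frac{\frac{1}{30} \frac{1}{t}}{2} = - \frac{1}{60 t}$)
$\frac{S}{a{\left(s{\left(v{\left(0 + 5 \right)} \right)} \right)}} = \frac{50200}{\left(- \frac{1}{60 \cdot 4 \left(0 + 5\right)^{2}}\right)^{2}} = \frac{50200}{\left(- \frac{1}{60 \cdot 4 \cdot 5^{2}}\right)^{2}} = \frac{50200}{\left(- \frac{1}{60 \cdot 4 \cdot 25}\right)^{2}} = \frac{50200}{\left(- \frac{1}{60 \cdot 100}\right)^{2}} = \frac{50200}{\left(\left(- \frac{1}{60}\right) \frac{1}{100}\right)^{2}} = \frac{50200}{\left(- \frac{1}{6000}\right)^{2}} = 50200 \frac{1}{\frac{1}{36000000}} = 50200 \cdot 36000000 = 1807200000000$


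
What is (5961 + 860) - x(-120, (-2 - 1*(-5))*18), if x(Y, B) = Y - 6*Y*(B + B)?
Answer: -70819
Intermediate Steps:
x(Y, B) = Y - 12*B*Y (x(Y, B) = Y - 6*Y*2*B = Y - 12*B*Y)
(5961 + 860) - x(-120, (-2 - 1*(-5))*18) = (5961 + 860) - (-120)*(1 - 12*(-2 - 1*(-5))*18) = 6821 - (-120)*(1 - 12*(-2 + 5)*18) = 6821 - (-120)*(1 - 36*18) = 6821 - (-120)*(1 - 12*54) = 6821 - (-120)*(1 - 648) = 6821 - (-120)*(-647) = 6821 - 1*77640 = 6821 - 77640 = -70819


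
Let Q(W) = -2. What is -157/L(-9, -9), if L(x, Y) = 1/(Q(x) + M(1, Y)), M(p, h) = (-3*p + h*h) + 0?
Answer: -11932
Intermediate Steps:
M(p, h) = h² - 3*p (M(p, h) = (-3*p + h²) + 0 = (h² - 3*p) + 0 = h² - 3*p)
L(x, Y) = 1/(-5 + Y²) (L(x, Y) = 1/(-2 + (Y² - 3*1)) = 1/(-2 + (Y² - 3)) = 1/(-2 + (-3 + Y²)) = 1/(-5 + Y²))
-157/L(-9, -9) = -157/(1/(-5 + (-9)²)) = -157/(1/(-5 + 81)) = -157/(1/76) = -157/1/76 = -157*76 = -11932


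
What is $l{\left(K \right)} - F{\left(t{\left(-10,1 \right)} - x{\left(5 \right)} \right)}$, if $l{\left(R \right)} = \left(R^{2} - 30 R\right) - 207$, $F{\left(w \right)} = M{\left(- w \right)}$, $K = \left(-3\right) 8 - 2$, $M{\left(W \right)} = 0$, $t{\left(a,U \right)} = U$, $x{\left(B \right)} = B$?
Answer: $1249$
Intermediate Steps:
$K = -26$ ($K = -24 - 2 = -26$)
$F{\left(w \right)} = 0$
$l{\left(R \right)} = -207 + R^{2} - 30 R$
$l{\left(K \right)} - F{\left(t{\left(-10,1 \right)} - x{\left(5 \right)} \right)} = \left(-207 + \left(-26\right)^{2} - -780\right) - 0 = \left(-207 + 676 + 780\right) + 0 = 1249 + 0 = 1249$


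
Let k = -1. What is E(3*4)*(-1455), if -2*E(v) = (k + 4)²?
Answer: 13095/2 ≈ 6547.5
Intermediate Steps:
E(v) = -9/2 (E(v) = -(-1 + 4)²/2 = -½*3² = -½*9 = -9/2)
E(3*4)*(-1455) = -9/2*(-1455) = 13095/2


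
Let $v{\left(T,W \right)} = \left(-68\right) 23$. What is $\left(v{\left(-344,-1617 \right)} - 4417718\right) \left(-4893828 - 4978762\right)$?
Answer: $43629759280380$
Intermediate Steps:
$v{\left(T,W \right)} = -1564$
$\left(v{\left(-344,-1617 \right)} - 4417718\right) \left(-4893828 - 4978762\right) = \left(-1564 - 4417718\right) \left(-4893828 - 4978762\right) = \left(-4419282\right) \left(-9872590\right) = 43629759280380$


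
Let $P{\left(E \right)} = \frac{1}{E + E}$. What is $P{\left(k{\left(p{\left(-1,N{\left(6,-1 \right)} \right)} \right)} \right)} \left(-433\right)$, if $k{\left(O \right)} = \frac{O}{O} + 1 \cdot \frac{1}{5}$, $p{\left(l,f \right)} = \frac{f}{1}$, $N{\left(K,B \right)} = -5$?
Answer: $- \frac{2165}{12} \approx -180.42$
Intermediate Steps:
$p{\left(l,f \right)} = f$ ($p{\left(l,f \right)} = f 1 = f$)
$k{\left(O \right)} = \frac{6}{5}$ ($k{\left(O \right)} = 1 + 1 \cdot \frac{1}{5} = 1 + \frac{1}{5} = \frac{6}{5}$)
$P{\left(E \right)} = \frac{1}{2 E}$
$P{\left(k{\left(p{\left(-1,N{\left(6,-1 \right)} \right)} \right)} \right)} \left(-433\right) = \frac{1}{2 \cdot \frac{6}{5}} \left(-433\right) = \frac{1}{2} \cdot \frac{5}{6} \left(-433\right) = \frac{5}{12} \left(-433\right) = - \frac{2165}{12}$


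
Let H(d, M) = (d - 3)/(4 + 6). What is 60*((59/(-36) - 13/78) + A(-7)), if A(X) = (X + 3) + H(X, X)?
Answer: -1225/3 ≈ -408.33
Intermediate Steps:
H(d, M) = -3/10 + d/10 (H(d, M) = (-3 + d)/10 = (-3 + d)*(⅒) = -3/10 + d/10)
A(X) = 27/10 + 11*X/10 (A(X) = (X + 3) + (-3/10 + X/10) = (3 + X) + (-3/10 + X/10) = 27/10 + 11*X/10)
60*((59/(-36) - 13/78) + A(-7)) = 60*((59/(-36) - 13/78) + (27/10 + (11/10)*(-7))) = 60*((59*(-1/36) - 13*1/78) + (27/10 - 77/10)) = 60*((-59/36 - ⅙) - 5) = 60*(-65/36 - 5) = 60*(-245/36) = -1225/3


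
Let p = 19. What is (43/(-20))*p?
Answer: -817/20 ≈ -40.850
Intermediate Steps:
(43/(-20))*p = (43/(-20))*19 = -1/20*43*19 = -43/20*19 = -817/20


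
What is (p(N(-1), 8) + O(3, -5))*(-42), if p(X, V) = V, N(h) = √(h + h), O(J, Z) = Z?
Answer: -126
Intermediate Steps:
N(h) = √2*√h (N(h) = √(2*h) = √2*√h)
(p(N(-1), 8) + O(3, -5))*(-42) = (8 - 5)*(-42) = 3*(-42) = -126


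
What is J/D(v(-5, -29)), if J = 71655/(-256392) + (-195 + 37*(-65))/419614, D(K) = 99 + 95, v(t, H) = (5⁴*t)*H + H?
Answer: -394026415/267584878224 ≈ -0.0014725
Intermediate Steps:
v(t, H) = H + 625*H*t (v(t, H) = (625*t)*H + H = 625*H*t + H = H + 625*H*t)
D(K) = 194
J = -394026415/1379303496 (J = 71655*(-1/256392) + (-195 - 2405)*(1/419614) = -23885/85464 - 2600*1/419614 = -23885/85464 - 100/16139 = -394026415/1379303496 ≈ -0.28567)
J/D(v(-5, -29)) = -394026415/1379303496/194 = -394026415/1379303496*1/194 = -394026415/267584878224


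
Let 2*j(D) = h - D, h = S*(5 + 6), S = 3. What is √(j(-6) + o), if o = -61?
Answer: I*√166/2 ≈ 6.442*I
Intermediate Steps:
h = 33 (h = 3*(5 + 6) = 3*11 = 33)
j(D) = 33/2 - D/2 (j(D) = (33 - D)/2 = 33/2 - D/2)
√(j(-6) + o) = √((33/2 - ½*(-6)) - 61) = √((33/2 + 3) - 61) = √(39/2 - 61) = √(-83/2) = I*√166/2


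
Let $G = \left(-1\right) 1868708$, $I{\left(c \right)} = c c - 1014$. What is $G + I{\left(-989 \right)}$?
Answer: $-891601$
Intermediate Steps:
$I{\left(c \right)} = -1014 + c^{2}$ ($I{\left(c \right)} = c^{2} - 1014 = -1014 + c^{2}$)
$G = -1868708$
$G + I{\left(-989 \right)} = -1868708 - \left(1014 - \left(-989\right)^{2}\right) = -1868708 + \left(-1014 + 978121\right) = -1868708 + 977107 = -891601$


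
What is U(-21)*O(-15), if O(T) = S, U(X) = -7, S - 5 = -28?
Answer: 161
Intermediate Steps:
S = -23 (S = 5 - 28 = -23)
O(T) = -23
U(-21)*O(-15) = -7*(-23) = 161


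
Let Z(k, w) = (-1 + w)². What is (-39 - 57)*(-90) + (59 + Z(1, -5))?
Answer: 8735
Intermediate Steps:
(-39 - 57)*(-90) + (59 + Z(1, -5)) = (-39 - 57)*(-90) + (59 + (-1 - 5)²) = -96*(-90) + (59 + (-6)²) = 8640 + (59 + 36) = 8640 + 95 = 8735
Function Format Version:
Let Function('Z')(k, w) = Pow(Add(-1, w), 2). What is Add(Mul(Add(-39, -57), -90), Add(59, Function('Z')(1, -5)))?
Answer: 8735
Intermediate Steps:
Add(Mul(Add(-39, -57), -90), Add(59, Function('Z')(1, -5))) = Add(Mul(Add(-39, -57), -90), Add(59, Pow(Add(-1, -5), 2))) = Add(Mul(-96, -90), Add(59, Pow(-6, 2))) = Add(8640, Add(59, 36)) = Add(8640, 95) = 8735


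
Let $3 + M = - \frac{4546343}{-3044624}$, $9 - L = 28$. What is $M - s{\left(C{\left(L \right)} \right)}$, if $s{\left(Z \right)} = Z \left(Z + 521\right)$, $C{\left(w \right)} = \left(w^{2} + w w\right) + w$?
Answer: $- \frac{2619818290057}{3044624} \approx -8.6047 \cdot 10^{5}$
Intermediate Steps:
$L = -19$ ($L = 9 - 28 = -19$)
$C{\left(w \right)} = w + 2 w^{2}$ ($C{\left(w \right)} = \left(w^{2} + w^{2}\right) + w = 2 w^{2} + w = w + 2 w^{2}$)
$M = - \frac{4587529}{3044624}$ ($M = -3 - \frac{4546343}{-3044624} = -3 - - \frac{4546343}{3044624} = -3 + \frac{4546343}{3044624} = - \frac{4587529}{3044624} \approx -1.5068$)
$s{\left(Z \right)} = Z \left(521 + Z\right)$
$M - s{\left(C{\left(L \right)} \right)} = - \frac{4587529}{3044624} - - 19 \left(1 + 2 \left(-19\right)\right) \left(521 - 19 \left(1 + 2 \left(-19\right)\right)\right) = - \frac{4587529}{3044624} - - 19 \left(1 - 38\right) \left(521 - 19 \left(1 - 38\right)\right) = - \frac{4587529}{3044624} - \left(-19\right) \left(-37\right) \left(521 - -703\right) = - \frac{4587529}{3044624} - 703 \left(521 + 703\right) = - \frac{4587529}{3044624} - 703 \cdot 1224 = - \frac{4587529}{3044624} - 860472 = - \frac{2619818290057}{3044624}$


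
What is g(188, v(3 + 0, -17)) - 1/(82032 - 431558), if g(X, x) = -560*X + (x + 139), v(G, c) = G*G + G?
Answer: -36745318853/349526 ≈ -1.0513e+5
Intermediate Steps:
v(G, c) = G + G² (v(G, c) = G² + G = G + G²)
g(X, x) = 139 + x - 560*X (g(X, x) = -560*X + (139 + x) = 139 + x - 560*X)
g(188, v(3 + 0, -17)) - 1/(82032 - 431558) = (139 + (3 + 0)*(1 + (3 + 0)) - 560*188) - 1/(82032 - 431558) = (139 + 3*(1 + 3) - 105280) - 1/(-349526) = (139 + 3*4 - 105280) - 1*(-1/349526) = (139 + 12 - 105280) + 1/349526 = -105129 + 1/349526 = -36745318853/349526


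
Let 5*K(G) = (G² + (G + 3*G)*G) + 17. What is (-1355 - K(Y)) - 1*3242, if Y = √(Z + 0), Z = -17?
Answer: -22917/5 ≈ -4583.4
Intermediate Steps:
Y = I*√17 (Y = √(-17 + 0) = √(-17) = I*√17 ≈ 4.1231*I)
K(G) = 17/5 + G² (K(G) = ((G² + (G + 3*G)*G) + 17)/5 = ((G² + (4*G)*G) + 17)/5 = ((G² + 4*G²) + 17)/5 = (5*G² + 17)/5 = (17 + 5*G²)/5 = 17/5 + G²)
(-1355 - K(Y)) - 1*3242 = (-1355 - (17/5 + (I*√17)²)) - 1*3242 = (-1355 - (17/5 - 17)) - 3242 = (-1355 - 1*(-68/5)) - 3242 = (-1355 + 68/5) - 3242 = -6707/5 - 3242 = -22917/5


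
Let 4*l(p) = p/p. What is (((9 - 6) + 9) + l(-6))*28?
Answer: 343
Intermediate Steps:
l(p) = ¼ (l(p) = (p/p)/4 = (¼)*1 = ¼)
(((9 - 6) + 9) + l(-6))*28 = (((9 - 6) + 9) + ¼)*28 = ((3 + 9) + ¼)*28 = (12 + ¼)*28 = (49/4)*28 = 343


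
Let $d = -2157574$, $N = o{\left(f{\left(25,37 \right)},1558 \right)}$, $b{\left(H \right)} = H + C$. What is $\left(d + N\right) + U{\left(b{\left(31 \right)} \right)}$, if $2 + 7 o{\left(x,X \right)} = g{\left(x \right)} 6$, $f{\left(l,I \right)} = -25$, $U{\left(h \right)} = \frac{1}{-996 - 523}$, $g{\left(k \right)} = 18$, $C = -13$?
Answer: $- \frac{3277331905}{1519} \approx -2.1576 \cdot 10^{6}$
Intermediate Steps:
$b{\left(H \right)} = -13 + H$ ($b{\left(H \right)} = H - 13 = -13 + H$)
$U{\left(h \right)} = - \frac{1}{1519}$ ($U{\left(h \right)} = \frac{1}{-1519} = - \frac{1}{1519}$)
$o{\left(x,X \right)} = \frac{106}{7}$ ($o{\left(x,X \right)} = - \frac{2}{7} + \frac{18 \cdot 6}{7} = - \frac{2}{7} + \frac{1}{7} \cdot 108 = - \frac{2}{7} + \frac{108}{7} = \frac{106}{7}$)
$N = \frac{106}{7} \approx 15.143$
$\left(d + N\right) + U{\left(b{\left(31 \right)} \right)} = \left(-2157574 + \frac{106}{7}\right) - \frac{1}{1519} = - \frac{15102912}{7} - \frac{1}{1519} = - \frac{3277331905}{1519}$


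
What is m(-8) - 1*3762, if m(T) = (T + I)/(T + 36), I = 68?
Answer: -26319/7 ≈ -3759.9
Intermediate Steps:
m(T) = (68 + T)/(36 + T) (m(T) = (T + 68)/(T + 36) = (68 + T)/(36 + T))
m(-8) - 1*3762 = (68 - 8)/(36 - 8) - 1*3762 = 60/28 - 3762 = (1/28)*60 - 3762 = 15/7 - 3762 = -26319/7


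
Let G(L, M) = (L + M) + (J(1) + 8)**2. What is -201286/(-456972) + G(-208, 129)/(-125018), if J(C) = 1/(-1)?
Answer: 6294520577/14282431374 ≈ 0.44072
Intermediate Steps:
J(C) = -1
G(L, M) = 49 + L + M (G(L, M) = (L + M) + (-1 + 8)**2 = (L + M) + 7**2 = (L + M) + 49 = 49 + L + M)
-201286/(-456972) + G(-208, 129)/(-125018) = -201286/(-456972) + (49 - 208 + 129)/(-125018) = -201286*(-1/456972) - 30*(-1/125018) = 100643/228486 + 15/62509 = 6294520577/14282431374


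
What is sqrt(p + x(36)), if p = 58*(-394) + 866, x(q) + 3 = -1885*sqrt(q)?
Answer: I*sqrt(33299) ≈ 182.48*I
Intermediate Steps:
x(q) = -3 - 1885*sqrt(q)
p = -21986 (p = -22852 + 866 = -21986)
sqrt(p + x(36)) = sqrt(-21986 + (-3 - 1885*sqrt(36))) = sqrt(-21986 + (-3 - 1885*6)) = sqrt(-21986 + (-3 - 11310)) = sqrt(-21986 - 11313) = sqrt(-33299) = I*sqrt(33299)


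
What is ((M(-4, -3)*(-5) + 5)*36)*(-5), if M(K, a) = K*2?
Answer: -8100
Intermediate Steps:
M(K, a) = 2*K
((M(-4, -3)*(-5) + 5)*36)*(-5) = (((2*(-4))*(-5) + 5)*36)*(-5) = ((-8*(-5) + 5)*36)*(-5) = ((40 + 5)*36)*(-5) = (45*36)*(-5) = 1620*(-5) = -8100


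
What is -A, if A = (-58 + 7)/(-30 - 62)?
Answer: -51/92 ≈ -0.55435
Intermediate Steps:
A = 51/92 (A = -51/(-92) = -51*(-1/92) = 51/92 ≈ 0.55435)
-A = -1*51/92 = -51/92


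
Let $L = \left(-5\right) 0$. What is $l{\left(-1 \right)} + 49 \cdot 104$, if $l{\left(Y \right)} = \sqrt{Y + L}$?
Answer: $5096 + i \approx 5096.0 + 1.0 i$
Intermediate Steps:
$L = 0$
$l{\left(Y \right)} = \sqrt{Y}$ ($l{\left(Y \right)} = \sqrt{Y + 0} = \sqrt{Y}$)
$l{\left(-1 \right)} + 49 \cdot 104 = \sqrt{-1} + 49 \cdot 104 = i + 5096 = 5096 + i$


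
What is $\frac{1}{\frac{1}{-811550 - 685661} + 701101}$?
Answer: $\frac{1497211}{1049696129310} \approx 1.4263 \cdot 10^{-6}$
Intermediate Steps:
$\frac{1}{\frac{1}{-811550 - 685661} + 701101} = \frac{1}{\frac{1}{-1497211} + 701101} = \frac{1}{- \frac{1}{1497211} + 701101} = \frac{1}{\frac{1049696129310}{1497211}} = \frac{1497211}{1049696129310}$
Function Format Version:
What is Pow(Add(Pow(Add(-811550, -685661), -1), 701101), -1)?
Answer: Rational(1497211, 1049696129310) ≈ 1.4263e-6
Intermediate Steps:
Pow(Add(Pow(Add(-811550, -685661), -1), 701101), -1) = Pow(Add(Pow(-1497211, -1), 701101), -1) = Pow(Add(Rational(-1, 1497211), 701101), -1) = Pow(Rational(1049696129310, 1497211), -1) = Rational(1497211, 1049696129310)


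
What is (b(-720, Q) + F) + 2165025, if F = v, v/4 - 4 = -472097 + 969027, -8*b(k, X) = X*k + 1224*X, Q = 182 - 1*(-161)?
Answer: 4131152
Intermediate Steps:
Q = 343 (Q = 182 + 161 = 343)
b(k, X) = -153*X - X*k/8 (b(k, X) = -(X*k + 1224*X)/8 = -(1224*X + X*k)/8 = -153*X - X*k/8)
v = 1987736 (v = 16 + 4*(-472097 + 969027) = 16 + 4*496930 = 16 + 1987720 = 1987736)
F = 1987736
(b(-720, Q) + F) + 2165025 = (-⅛*343*(1224 - 720) + 1987736) + 2165025 = (-⅛*343*504 + 1987736) + 2165025 = (-21609 + 1987736) + 2165025 = 1966127 + 2165025 = 4131152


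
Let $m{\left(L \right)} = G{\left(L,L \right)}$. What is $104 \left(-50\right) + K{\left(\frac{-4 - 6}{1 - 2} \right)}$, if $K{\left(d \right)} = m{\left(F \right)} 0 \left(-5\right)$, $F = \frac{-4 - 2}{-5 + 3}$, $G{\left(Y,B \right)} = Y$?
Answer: $-5200$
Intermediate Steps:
$F = 3$ ($F = - \frac{6}{-2} = \left(-6\right) \left(- \frac{1}{2}\right) = 3$)
$m{\left(L \right)} = L$
$K{\left(d \right)} = 0$ ($K{\left(d \right)} = 3 \cdot 0 \left(-5\right) = 0 \left(-5\right) = 0$)
$104 \left(-50\right) + K{\left(\frac{-4 - 6}{1 - 2} \right)} = 104 \left(-50\right) + 0 = -5200 + 0 = -5200$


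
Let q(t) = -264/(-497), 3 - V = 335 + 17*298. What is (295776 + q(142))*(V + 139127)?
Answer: 19658288170344/497 ≈ 3.9554e+10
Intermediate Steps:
V = -5398 (V = 3 - (335 + 17*298) = 3 - (335 + 5066) = 3 - 1*5401 = 3 - 5401 = -5398)
q(t) = 264/497 (q(t) = -264*(-1/497) = 264/497)
(295776 + q(142))*(V + 139127) = (295776 + 264/497)*(-5398 + 139127) = (147000936/497)*133729 = 19658288170344/497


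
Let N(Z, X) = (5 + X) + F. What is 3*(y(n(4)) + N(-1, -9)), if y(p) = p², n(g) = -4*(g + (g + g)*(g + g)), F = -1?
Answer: 221937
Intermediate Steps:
n(g) = -16*g² - 4*g (n(g) = -4*(g + (2*g)*(2*g)) = -4*(g + 4*g²) = -16*g² - 4*g)
N(Z, X) = 4 + X (N(Z, X) = (5 + X) - 1 = 4 + X)
3*(y(n(4)) + N(-1, -9)) = 3*((-4*4*(1 + 4*4))² + (4 - 9)) = 3*((-4*4*(1 + 16))² - 5) = 3*((-4*4*17)² - 5) = 3*((-272)² - 5) = 3*(73984 - 5) = 3*73979 = 221937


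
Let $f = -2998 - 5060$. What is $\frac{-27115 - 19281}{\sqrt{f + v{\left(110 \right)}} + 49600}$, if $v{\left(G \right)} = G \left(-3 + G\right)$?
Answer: $- \frac{17978450}{19219971} + \frac{11599 \sqrt{58}}{76879884} \approx -0.93426$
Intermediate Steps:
$f = -8058$ ($f = -2998 - 5060 = -8058$)
$\frac{-27115 - 19281}{\sqrt{f + v{\left(110 \right)}} + 49600} = \frac{-27115 - 19281}{\sqrt{-8058 + 110 \left(-3 + 110\right)} + 49600} = - \frac{46396}{\sqrt{-8058 + 110 \cdot 107} + 49600} = - \frac{46396}{\sqrt{-8058 + 11770} + 49600} = - \frac{46396}{\sqrt{3712} + 49600} = - \frac{46396}{8 \sqrt{58} + 49600} = - \frac{46396}{49600 + 8 \sqrt{58}}$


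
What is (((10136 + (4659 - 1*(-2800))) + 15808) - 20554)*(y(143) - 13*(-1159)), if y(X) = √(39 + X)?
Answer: 193595883 + 12849*√182 ≈ 1.9377e+8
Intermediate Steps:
(((10136 + (4659 - 1*(-2800))) + 15808) - 20554)*(y(143) - 13*(-1159)) = (((10136 + (4659 - 1*(-2800))) + 15808) - 20554)*(√(39 + 143) - 13*(-1159)) = (((10136 + (4659 + 2800)) + 15808) - 20554)*(√182 + 15067) = (((10136 + 7459) + 15808) - 20554)*(15067 + √182) = ((17595 + 15808) - 20554)*(15067 + √182) = (33403 - 20554)*(15067 + √182) = 12849*(15067 + √182) = 193595883 + 12849*√182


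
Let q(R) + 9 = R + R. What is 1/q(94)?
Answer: 1/179 ≈ 0.0055866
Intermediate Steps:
q(R) = -9 + 2*R (q(R) = -9 + (R + R) = -9 + 2*R)
1/q(94) = 1/(-9 + 2*94) = 1/(-9 + 188) = 1/179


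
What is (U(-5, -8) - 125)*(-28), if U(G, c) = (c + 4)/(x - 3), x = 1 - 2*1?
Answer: 3472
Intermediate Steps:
x = -1 (x = 1 - 2 = -1)
U(G, c) = -1 - c/4 (U(G, c) = (c + 4)/(-1 - 3) = (4 + c)/(-4) = (4 + c)*(-¼) = -1 - c/4)
(U(-5, -8) - 125)*(-28) = ((-1 - ¼*(-8)) - 125)*(-28) = ((-1 + 2) - 125)*(-28) = (1 - 125)*(-28) = -124*(-28) = 3472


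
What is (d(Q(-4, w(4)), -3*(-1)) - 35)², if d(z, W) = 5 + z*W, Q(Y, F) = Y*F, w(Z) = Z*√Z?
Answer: 15876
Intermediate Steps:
w(Z) = Z^(3/2)
Q(Y, F) = F*Y
d(z, W) = 5 + W*z
(d(Q(-4, w(4)), -3*(-1)) - 35)² = ((5 + (-3*(-1))*(4^(3/2)*(-4))) - 35)² = ((5 + 3*(8*(-4))) - 35)² = ((5 + 3*(-32)) - 35)² = ((5 - 96) - 35)² = (-91 - 35)² = (-126)² = 15876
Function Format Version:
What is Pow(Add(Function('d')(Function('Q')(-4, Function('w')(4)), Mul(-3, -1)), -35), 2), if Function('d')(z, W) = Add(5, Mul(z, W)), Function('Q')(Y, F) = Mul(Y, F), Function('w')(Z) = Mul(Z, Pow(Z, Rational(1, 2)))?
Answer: 15876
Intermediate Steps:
Function('w')(Z) = Pow(Z, Rational(3, 2))
Function('Q')(Y, F) = Mul(F, Y)
Function('d')(z, W) = Add(5, Mul(W, z))
Pow(Add(Function('d')(Function('Q')(-4, Function('w')(4)), Mul(-3, -1)), -35), 2) = Pow(Add(Add(5, Mul(Mul(-3, -1), Mul(Pow(4, Rational(3, 2)), -4))), -35), 2) = Pow(Add(Add(5, Mul(3, Mul(8, -4))), -35), 2) = Pow(Add(Add(5, Mul(3, -32)), -35), 2) = Pow(Add(Add(5, -96), -35), 2) = Pow(Add(-91, -35), 2) = Pow(-126, 2) = 15876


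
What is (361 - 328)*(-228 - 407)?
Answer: -20955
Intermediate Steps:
(361 - 328)*(-228 - 407) = 33*(-635) = -20955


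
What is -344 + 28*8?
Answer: -120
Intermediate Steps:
-344 + 28*8 = -344 + 224 = -120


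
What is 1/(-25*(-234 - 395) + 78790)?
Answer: 1/94515 ≈ 1.0580e-5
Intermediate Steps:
1/(-25*(-234 - 395) + 78790) = 1/(-25*(-629) + 78790) = 1/(15725 + 78790) = 1/94515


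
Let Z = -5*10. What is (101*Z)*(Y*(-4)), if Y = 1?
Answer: 20200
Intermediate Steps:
Z = -50
(101*Z)*(Y*(-4)) = (101*(-50))*(1*(-4)) = -5050*(-4) = 20200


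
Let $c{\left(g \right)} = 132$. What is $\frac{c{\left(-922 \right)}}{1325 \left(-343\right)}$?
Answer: $- \frac{132}{454475} \approx -0.00029045$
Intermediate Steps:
$\frac{c{\left(-922 \right)}}{1325 \left(-343\right)} = \frac{132}{1325 \left(-343\right)} = \frac{132}{-454475} = 132 \left(- \frac{1}{454475}\right) = - \frac{132}{454475}$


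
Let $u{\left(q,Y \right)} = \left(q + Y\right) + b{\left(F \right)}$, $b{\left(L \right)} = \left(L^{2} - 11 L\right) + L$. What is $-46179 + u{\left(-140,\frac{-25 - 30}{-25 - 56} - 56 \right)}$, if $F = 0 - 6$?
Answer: $- \frac{3748544}{81} \approx -46278.0$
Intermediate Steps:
$F = -6$
$b{\left(L \right)} = L^{2} - 10 L$
$u{\left(q,Y \right)} = 96 + Y + q$ ($u{\left(q,Y \right)} = \left(q + Y\right) - 6 \left(-10 - 6\right) = \left(Y + q\right) - -96 = \left(Y + q\right) + 96 = 96 + Y + q$)
$-46179 + u{\left(-140,\frac{-25 - 30}{-25 - 56} - 56 \right)} = -46179 - \left(100 - \frac{-25 - 30}{-25 - 56}\right) = -46179 - \left(100 - \frac{55}{81}\right) = -46179 - \frac{8045}{81} = - \frac{3748544}{81}$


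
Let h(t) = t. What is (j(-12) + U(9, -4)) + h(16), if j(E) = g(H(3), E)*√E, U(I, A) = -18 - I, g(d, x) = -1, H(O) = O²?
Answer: -11 - 2*I*√3 ≈ -11.0 - 3.4641*I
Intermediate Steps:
j(E) = -√E
(j(-12) + U(9, -4)) + h(16) = (-√(-12) + (-18 - 1*9)) + 16 = (-2*I*√3 + (-18 - 9)) + 16 = (-2*I*√3 - 27) + 16 = (-27 - 2*I*√3) + 16 = -11 - 2*I*√3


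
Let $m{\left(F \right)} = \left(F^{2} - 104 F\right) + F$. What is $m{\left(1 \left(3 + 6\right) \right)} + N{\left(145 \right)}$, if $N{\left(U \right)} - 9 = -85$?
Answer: $-922$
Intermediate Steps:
$N{\left(U \right)} = -76$ ($N{\left(U \right)} = 9 - 85 = -76$)
$m{\left(F \right)} = F^{2} - 103 F$
$m{\left(1 \left(3 + 6\right) \right)} + N{\left(145 \right)} = 1 \left(3 + 6\right) \left(-103 + 1 \left(3 + 6\right)\right) - 76 = 1 \cdot 9 \left(-103 + 1 \cdot 9\right) - 76 = 9 \left(-103 + 9\right) - 76 = 9 \left(-94\right) - 76 = -846 - 76 = -922$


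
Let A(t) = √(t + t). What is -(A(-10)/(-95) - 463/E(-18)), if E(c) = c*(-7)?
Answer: 463/126 + 2*I*√5/95 ≈ 3.6746 + 0.047075*I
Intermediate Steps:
A(t) = √2*√t (A(t) = √(2*t) = √2*√t)
E(c) = -7*c
-(A(-10)/(-95) - 463/E(-18)) = -((√2*√(-10))/(-95) - 463/((-7*(-18)))) = -((√2*(I*√10))*(-1/95) - 463/126) = -((2*I*√5)*(-1/95) - 463*1/126) = -(-2*I*√5/95 - 463/126) = -(-463/126 - 2*I*√5/95) = 463/126 + 2*I*√5/95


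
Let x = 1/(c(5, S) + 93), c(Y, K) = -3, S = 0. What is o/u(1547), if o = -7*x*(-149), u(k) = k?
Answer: 149/19890 ≈ 0.0074912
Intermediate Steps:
x = 1/90 (x = 1/(-3 + 93) = 1/90 ≈ 0.011111)
o = 1043/90 (o = -7*1/90*(-149) = -7/90*(-149) = 1043/90 ≈ 11.589)
o/u(1547) = (1043/90)/1547 = (1043/90)*(1/1547) = 149/19890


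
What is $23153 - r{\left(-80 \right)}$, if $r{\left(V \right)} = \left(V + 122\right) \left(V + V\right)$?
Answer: $29873$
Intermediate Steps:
$r{\left(V \right)} = 2 V \left(122 + V\right)$ ($r{\left(V \right)} = \left(122 + V\right) 2 V = 2 V \left(122 + V\right)$)
$23153 - r{\left(-80 \right)} = 23153 - 2 \left(-80\right) \left(122 - 80\right) = 23153 - 2 \left(-80\right) 42 = 23153 - -6720 = 23153 + 6720 = 29873$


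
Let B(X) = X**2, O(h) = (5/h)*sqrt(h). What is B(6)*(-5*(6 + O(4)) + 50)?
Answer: 270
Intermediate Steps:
O(h) = 5/sqrt(h)
B(6)*(-5*(6 + O(4)) + 50) = 6**2*(-5*(6 + 5/sqrt(4)) + 50) = 36*(-5*(6 + 5*(1/2)) + 50) = 36*(-5*(6 + 5/2) + 50) = 36*(-5*17/2 + 50) = 36*(-85/2 + 50) = 36*(15/2) = 270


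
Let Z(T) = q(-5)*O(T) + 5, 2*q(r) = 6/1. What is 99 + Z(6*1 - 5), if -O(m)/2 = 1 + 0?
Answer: 98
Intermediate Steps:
O(m) = -2 (O(m) = -2*(1 + 0) = -2*1 = -2)
q(r) = 3 (q(r) = (6/1)/2 = (6*1)/2 = (½)*6 = 3)
Z(T) = -1 (Z(T) = 3*(-2) + 5 = -6 + 5 = -1)
99 + Z(6*1 - 5) = 99 - 1 = 98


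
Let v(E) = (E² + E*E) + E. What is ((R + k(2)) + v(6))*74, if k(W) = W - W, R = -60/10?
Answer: 5328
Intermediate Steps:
R = -6 (R = -60*⅒ = -6)
k(W) = 0
v(E) = E + 2*E² (v(E) = (E² + E²) + E = 2*E² + E = E + 2*E²)
((R + k(2)) + v(6))*74 = ((-6 + 0) + 6*(1 + 2*6))*74 = (-6 + 6*(1 + 12))*74 = (-6 + 6*13)*74 = (-6 + 78)*74 = 72*74 = 5328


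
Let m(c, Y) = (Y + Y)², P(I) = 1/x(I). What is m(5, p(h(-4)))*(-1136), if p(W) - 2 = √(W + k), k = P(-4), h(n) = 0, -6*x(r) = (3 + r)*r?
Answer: -11360 - 9088*I*√6 ≈ -11360.0 - 22261.0*I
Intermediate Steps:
x(r) = -r*(3 + r)/6 (x(r) = -(3 + r)*r/6 = -r*(3 + r)/6)
P(I) = -6/(I*(3 + I)) (P(I) = 1/(-I*(3 + I)/6) = -6/(I*(3 + I)))
k = -3/2 (k = -6/(-4*(3 - 4)) = -6*(-¼)/(-1) = -6*(-¼)*(-1) = -3/2 ≈ -1.5000)
p(W) = 2 + √(-3/2 + W) (p(W) = 2 + √(W - 3/2) = 2 + √(-3/2 + W))
m(c, Y) = 4*Y² (m(c, Y) = (2*Y)² = 4*Y²)
m(5, p(h(-4)))*(-1136) = (4*(2 + √(-6 + 4*0)/2)²)*(-1136) = (4*(2 + √(-6 + 0)/2)²)*(-1136) = (4*(2 + √(-6)/2)²)*(-1136) = (4*(2 + (I*√6)/2)²)*(-1136) = (4*(2 + I*√6/2)²)*(-1136) = -4544*(2 + I*√6/2)²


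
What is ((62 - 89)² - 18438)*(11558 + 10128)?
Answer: -384037374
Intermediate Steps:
((62 - 89)² - 18438)*(11558 + 10128) = ((-27)² - 18438)*21686 = (729 - 18438)*21686 = -17709*21686 = -384037374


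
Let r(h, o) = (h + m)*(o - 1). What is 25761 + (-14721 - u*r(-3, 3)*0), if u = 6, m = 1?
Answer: 11040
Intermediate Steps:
r(h, o) = (1 + h)*(-1 + o) (r(h, o) = (h + 1)*(o - 1) = (1 + h)*(-1 + o))
25761 + (-14721 - u*r(-3, 3)*0) = 25761 + (-14721 - 6*(-1 + 3 - 1*(-3) - 3*3)*0) = 25761 + (-14721 - 6*(-1 + 3 + 3 - 9)*0) = 25761 + (-14721 - 6*(-4)*0) = 25761 + (-14721 - (-24)*0) = 25761 + (-14721 - 1*0) = 25761 + (-14721 + 0) = 25761 - 14721 = 11040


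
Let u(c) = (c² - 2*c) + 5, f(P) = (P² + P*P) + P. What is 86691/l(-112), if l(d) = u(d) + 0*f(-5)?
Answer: 86691/12773 ≈ 6.7870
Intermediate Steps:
f(P) = P + 2*P² (f(P) = (P² + P²) + P = 2*P² + P = P + 2*P²)
u(c) = 5 + c² - 2*c
l(d) = 5 + d² - 2*d (l(d) = (5 + d² - 2*d) + 0*(-5*(1 + 2*(-5))) = (5 + d² - 2*d) + 0*(-5*(1 - 10)) = (5 + d² - 2*d) + 0*(-5*(-9)) = (5 + d² - 2*d) + 0*45 = (5 + d² - 2*d) + 0 = 5 + d² - 2*d)
86691/l(-112) = 86691/(5 + (-112)² - 2*(-112)) = 86691/(5 + 12544 + 224) = 86691/12773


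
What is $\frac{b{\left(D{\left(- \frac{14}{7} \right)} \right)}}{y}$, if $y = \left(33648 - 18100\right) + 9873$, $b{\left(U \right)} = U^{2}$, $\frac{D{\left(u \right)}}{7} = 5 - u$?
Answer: $\frac{2401}{25421} \approx 0.09445$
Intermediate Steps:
$D{\left(u \right)} = 35 - 7 u$ ($D{\left(u \right)} = 7 \left(5 - u\right) = 35 - 7 u$)
$y = 25421$ ($y = \left(33648 - 18100\right) + 9873 = 15548 + 9873 = 25421$)
$\frac{b{\left(D{\left(- \frac{14}{7} \right)} \right)}}{y} = \frac{\left(35 - 7 \left(- \frac{14}{7}\right)\right)^{2}}{25421} = \left(35 - 7 \left(\left(-14\right) \frac{1}{7}\right)\right)^{2} \cdot \frac{1}{25421} = \left(35 - -14\right)^{2} \cdot \frac{1}{25421} = \left(35 + 14\right)^{2} \cdot \frac{1}{25421} = 49^{2} \cdot \frac{1}{25421} = 2401 \cdot \frac{1}{25421} = \frac{2401}{25421}$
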